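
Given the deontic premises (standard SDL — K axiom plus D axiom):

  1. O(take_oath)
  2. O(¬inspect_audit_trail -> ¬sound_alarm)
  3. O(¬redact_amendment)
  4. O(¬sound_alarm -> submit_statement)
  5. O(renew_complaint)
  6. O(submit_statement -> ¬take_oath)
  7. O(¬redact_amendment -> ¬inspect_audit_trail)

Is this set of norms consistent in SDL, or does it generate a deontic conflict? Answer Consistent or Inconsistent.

Premise 1 gives O(take_oath).
Premise 6, O(submit_statement -> ¬take_oath), contraposes to O(take_oath -> ¬submit_statement); with O(take_oath) we get O(¬submit_statement).
The contrapositive of premise 4 (O(¬sound_alarm -> submit_statement)) is O(¬submit_statement -> sound_alarm), and O(¬submit_statement) is already established, so O(sound_alarm).
The contrapositive of premise 2 (O(¬inspect_audit_trail -> ¬sound_alarm)) is O(sound_alarm -> inspect_audit_trail), and O(sound_alarm) is already established, so O(inspect_audit_trail).
Premise 7 is O(¬redact_amendment -> ¬inspect_audit_trail); contrapositively O(inspect_audit_trail -> redact_amendment). Since O(inspect_audit_trail) holds, K gives O(redact_amendment).
However, premise 3 gives O(¬redact_amendment).
We now have both O(redact_amendment) and O(¬redact_amendment) — redact_amendment is simultaneously obligatory and forbidden, violating the D-axiom.

Inconsistent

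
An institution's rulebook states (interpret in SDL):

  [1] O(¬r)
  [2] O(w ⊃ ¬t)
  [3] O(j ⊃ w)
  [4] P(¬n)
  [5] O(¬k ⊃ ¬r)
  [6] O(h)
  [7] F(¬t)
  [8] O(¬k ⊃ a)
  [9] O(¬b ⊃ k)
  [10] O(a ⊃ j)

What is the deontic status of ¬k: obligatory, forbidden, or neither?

Forbidden

Premise 7, F(¬t), is equivalent to O(t).
Premise 2 is O(w ⊃ ¬t); contrapositively O(t ⊃ ¬w). Since O(t) holds, K gives O(¬w).
The contrapositive of premise 3 (O(j ⊃ w)) is O(¬w ⊃ ¬j), and O(¬w) is already established, so O(¬j).
The contrapositive of premise 10 (O(a ⊃ j)) is O(¬j ⊃ ¬a), and O(¬j) is already established, so O(¬a).
Premise 8 is O(¬k ⊃ a); contrapositively O(¬a ⊃ k). Since O(¬a) holds, K gives O(k).
Premises 1, 4, 5, 6, 9 do not contribute to this derivation.
Thus O(k), which is F(¬k): ¬k is forbidden.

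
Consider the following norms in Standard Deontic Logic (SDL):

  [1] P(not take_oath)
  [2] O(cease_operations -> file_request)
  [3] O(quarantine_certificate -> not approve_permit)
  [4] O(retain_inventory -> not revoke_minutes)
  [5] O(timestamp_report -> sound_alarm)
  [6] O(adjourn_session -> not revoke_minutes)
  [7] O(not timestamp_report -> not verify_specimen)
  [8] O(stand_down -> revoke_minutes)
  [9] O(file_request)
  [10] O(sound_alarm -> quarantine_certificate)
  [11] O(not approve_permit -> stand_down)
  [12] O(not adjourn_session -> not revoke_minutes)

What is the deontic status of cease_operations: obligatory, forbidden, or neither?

Premise 2 is O(cease_operations -> file_request); even if O(file_request) held, inferring O(cease_operations) would be affirming the consequent — invalid.
No premise or chain of K-axiom applications forces O(cease_operations), and none forces O(not cease_operations). So cease_operations is neither obligatory nor forbidden under these norms.

Neither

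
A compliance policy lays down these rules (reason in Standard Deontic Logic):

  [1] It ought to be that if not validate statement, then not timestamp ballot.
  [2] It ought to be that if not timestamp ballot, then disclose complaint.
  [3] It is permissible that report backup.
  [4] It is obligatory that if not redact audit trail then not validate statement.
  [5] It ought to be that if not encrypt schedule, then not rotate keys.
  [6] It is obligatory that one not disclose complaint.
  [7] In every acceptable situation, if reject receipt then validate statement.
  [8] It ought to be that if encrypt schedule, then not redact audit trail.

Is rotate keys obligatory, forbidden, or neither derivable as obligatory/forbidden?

Premise 6 states O(¬disclose_complaint) outright.
The contrapositive of premise 2 (O(¬timestamp_ballot → disclose_complaint)) is O(¬disclose_complaint → timestamp_ballot), and O(¬disclose_complaint) is already established, so O(timestamp_ballot).
Premise 1 is O(¬validate_statement → ¬timestamp_ballot); contrapositively O(timestamp_ballot → validate_statement). Since O(timestamp_ballot) holds, K gives O(validate_statement).
Premise 4, O(¬redact_audit_trail → ¬validate_statement), contraposes to O(validate_statement → redact_audit_trail); with O(validate_statement) we get O(redact_audit_trail).
The contrapositive of premise 8 (O(encrypt_schedule → ¬redact_audit_trail)) is O(redact_audit_trail → ¬encrypt_schedule), and O(redact_audit_trail) is already established, so O(¬encrypt_schedule).
Premise 5 is O(¬encrypt_schedule → ¬rotate_keys); since O(¬encrypt_schedule), deontic closure gives O(¬rotate_keys).
Premises 3, 7 do not contribute to this derivation.
Thus O(¬rotate_keys), which is F(rotate_keys): rotate_keys is forbidden.

Forbidden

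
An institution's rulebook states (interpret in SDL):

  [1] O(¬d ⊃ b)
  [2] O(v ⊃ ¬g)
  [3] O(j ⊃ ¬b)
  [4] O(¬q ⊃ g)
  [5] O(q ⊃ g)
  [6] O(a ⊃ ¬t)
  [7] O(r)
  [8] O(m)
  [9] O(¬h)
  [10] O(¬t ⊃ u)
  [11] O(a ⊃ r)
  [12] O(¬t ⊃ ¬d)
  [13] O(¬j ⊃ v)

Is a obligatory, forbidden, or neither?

Premises 4 and 5 cover both cases: O(¬q ⊃ g) and O(q ⊃ g). Since ¬q ∨ q is a tautology, O(g) follows.
Premise 2 is O(v ⊃ ¬g); contrapositively O(g ⊃ ¬v). Since O(g) holds, K gives O(¬v).
Premise 13 is O(¬j ⊃ v); contrapositively O(¬v ⊃ j). Since O(¬v) holds, K gives O(j).
From O(j) and premise 3, O(j ⊃ ¬b), we obtain O(¬b).
Premise 1 is O(¬d ⊃ b); contrapositively O(¬b ⊃ d). Since O(¬b) holds, K gives O(d).
Premise 12, O(¬t ⊃ ¬d), contraposes to O(d ⊃ t); with O(d) we get O(t).
The contrapositive of premise 6 (O(a ⊃ ¬t)) is O(t ⊃ ¬a), and O(t) is already established, so O(¬a).
Premises 7, 8, 9, 10, 11 do not contribute to this derivation.
Thus O(¬a), which is F(a): a is forbidden.

Forbidden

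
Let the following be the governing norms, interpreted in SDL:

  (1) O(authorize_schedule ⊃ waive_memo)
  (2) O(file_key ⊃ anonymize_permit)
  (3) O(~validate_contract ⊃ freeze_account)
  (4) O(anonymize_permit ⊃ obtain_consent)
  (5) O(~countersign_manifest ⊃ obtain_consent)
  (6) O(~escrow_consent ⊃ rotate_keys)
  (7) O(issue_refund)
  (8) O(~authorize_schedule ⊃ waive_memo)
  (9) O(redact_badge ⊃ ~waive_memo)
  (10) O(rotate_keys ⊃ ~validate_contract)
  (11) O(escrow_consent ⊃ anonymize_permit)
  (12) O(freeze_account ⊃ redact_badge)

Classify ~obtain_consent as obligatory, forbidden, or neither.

By case analysis on authorize_schedule: premise 1 gives O(authorize_schedule ⊃ waive_memo) and premise 8 gives O(~authorize_schedule ⊃ waive_memo), so O(waive_memo) either way.
The contrapositive of premise 9 (O(redact_badge ⊃ ~waive_memo)) is O(waive_memo ⊃ ~redact_badge), and O(waive_memo) is already established, so O(~redact_badge).
The contrapositive of premise 12 (O(freeze_account ⊃ redact_badge)) is O(~redact_badge ⊃ ~freeze_account), and O(~redact_badge) is already established, so O(~freeze_account).
The contrapositive of premise 3 (O(~validate_contract ⊃ freeze_account)) is O(~freeze_account ⊃ validate_contract), and O(~freeze_account) is already established, so O(validate_contract).
Premise 10, O(rotate_keys ⊃ ~validate_contract), contraposes to O(validate_contract ⊃ ~rotate_keys); with O(validate_contract) we get O(~rotate_keys).
Premise 6 is O(~escrow_consent ⊃ rotate_keys); contrapositively O(~rotate_keys ⊃ escrow_consent). Since O(~rotate_keys) holds, K gives O(escrow_consent).
From O(escrow_consent) and premise 11, O(escrow_consent ⊃ anonymize_permit), we obtain O(anonymize_permit).
With premise 4, O(anonymize_permit ⊃ obtain_consent), the K-axiom yields O(obtain_consent).
Premises 2, 5, 7 do not contribute to this derivation.
Thus O(obtain_consent), which is F(~obtain_consent): ~obtain_consent is forbidden.

Forbidden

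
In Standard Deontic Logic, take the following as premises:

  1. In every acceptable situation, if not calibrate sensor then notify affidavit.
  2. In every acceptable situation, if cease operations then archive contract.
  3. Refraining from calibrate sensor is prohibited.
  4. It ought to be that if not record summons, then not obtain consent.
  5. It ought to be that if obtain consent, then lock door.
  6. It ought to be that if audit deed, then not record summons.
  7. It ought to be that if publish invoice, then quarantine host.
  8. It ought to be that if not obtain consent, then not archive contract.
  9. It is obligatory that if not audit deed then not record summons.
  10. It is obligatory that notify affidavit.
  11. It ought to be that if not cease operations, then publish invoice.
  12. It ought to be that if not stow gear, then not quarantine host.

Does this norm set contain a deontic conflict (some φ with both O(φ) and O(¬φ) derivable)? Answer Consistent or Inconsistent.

Consistent

Premise 1 is O(¬calibrate_sensor → notify_affidavit); even if O(notify_affidavit) held, inferring O(¬calibrate_sensor) would be affirming the consequent — invalid.
So O(¬calibrate_sensor) is not derivable, and the apparent clash with O(calibrate_sensor) does not arise.
A world satisfying every obligation exists (e.g. archive_contract=false, audit_deed=false, calibrate_sensor=true, cease_operations=false, lock_door=false, notify_affidavit=true, obtain_consent=false, publish_invoice=true, quarantine_host=true, record_summons=false, stow_gear=true); no atom is both obligatory and forbidden, so the set is consistent.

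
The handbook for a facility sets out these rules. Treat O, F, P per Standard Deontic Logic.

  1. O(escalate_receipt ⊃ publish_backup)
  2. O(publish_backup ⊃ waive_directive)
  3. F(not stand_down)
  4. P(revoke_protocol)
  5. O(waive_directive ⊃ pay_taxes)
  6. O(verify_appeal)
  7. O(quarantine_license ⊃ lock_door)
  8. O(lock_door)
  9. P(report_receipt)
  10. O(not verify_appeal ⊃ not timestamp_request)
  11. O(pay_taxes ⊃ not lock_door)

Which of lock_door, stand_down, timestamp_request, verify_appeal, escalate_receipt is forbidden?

escalate_receipt

Premise 8 states O(lock_door) outright.
Premise 11, O(pay_taxes ⊃ not lock_door), contraposes to O(lock_door ⊃ not pay_taxes); with O(lock_door) we get O(not pay_taxes).
The contrapositive of premise 5 (O(waive_directive ⊃ pay_taxes)) is O(not pay_taxes ⊃ not waive_directive), and O(not pay_taxes) is already established, so O(not waive_directive).
Premise 2, O(publish_backup ⊃ waive_directive), contraposes to O(not waive_directive ⊃ not publish_backup); with O(not waive_directive) we get O(not publish_backup).
The contrapositive of premise 1 (O(escalate_receipt ⊃ publish_backup)) is O(not publish_backup ⊃ not escalate_receipt), and O(not publish_backup) is already established, so O(not escalate_receipt).
So O(not escalate_receipt) holds, i.e. escalate_receipt is forbidden. None of the other listed options is forbidden under the premises.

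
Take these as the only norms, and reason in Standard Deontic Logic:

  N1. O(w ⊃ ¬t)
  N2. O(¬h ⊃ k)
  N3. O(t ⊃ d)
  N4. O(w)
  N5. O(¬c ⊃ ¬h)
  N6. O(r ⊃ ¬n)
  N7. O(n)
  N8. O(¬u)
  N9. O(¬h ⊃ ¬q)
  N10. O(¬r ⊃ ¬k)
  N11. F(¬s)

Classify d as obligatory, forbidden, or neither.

Premise 3 is O(t ⊃ d), but O(t) is not derivable from the premises, so it does not yield O(d).
No premise or chain of K-axiom applications forces O(d), and none forces O(¬d). So d is neither obligatory nor forbidden under these norms.

Neither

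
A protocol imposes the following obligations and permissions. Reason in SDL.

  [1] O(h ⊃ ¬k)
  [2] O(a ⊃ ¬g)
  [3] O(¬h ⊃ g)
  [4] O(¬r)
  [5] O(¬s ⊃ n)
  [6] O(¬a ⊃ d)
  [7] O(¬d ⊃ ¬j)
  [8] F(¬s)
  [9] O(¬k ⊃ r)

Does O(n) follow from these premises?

Premise 5 is O(¬s ⊃ n), but O(¬s) is not derivable from the premises, so it does not yield O(n).
No other premise forces O(n). An ideal world satisfying every premise can still have n false, so O(n) is not derivable.

No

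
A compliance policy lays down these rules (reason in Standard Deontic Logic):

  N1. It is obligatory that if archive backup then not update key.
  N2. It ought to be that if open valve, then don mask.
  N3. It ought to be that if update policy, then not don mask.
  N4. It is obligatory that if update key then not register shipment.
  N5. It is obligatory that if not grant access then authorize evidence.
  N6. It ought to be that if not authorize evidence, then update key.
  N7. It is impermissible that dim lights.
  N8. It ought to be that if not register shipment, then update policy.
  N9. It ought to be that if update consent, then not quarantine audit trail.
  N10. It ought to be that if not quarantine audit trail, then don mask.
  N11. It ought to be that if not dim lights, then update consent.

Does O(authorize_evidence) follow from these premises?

Yes

Premise 7 is F(dim_lights), i.e. O(¬dim_lights).
With premise 11, O(¬dim_lights → update_consent), the K-axiom yields O(update_consent).
From O(update_consent) and premise 9, O(update_consent → ¬quarantine_audit_trail), we obtain O(¬quarantine_audit_trail).
Applying K to premise 10 (O(¬quarantine_audit_trail → don_mask)) and O(¬quarantine_audit_trail) yields O(don_mask).
Premise 3 is O(update_policy → ¬don_mask); contrapositively O(don_mask → ¬update_policy). Since O(don_mask) holds, K gives O(¬update_policy).
Premise 8, O(¬register_shipment → update_policy), contraposes to O(¬update_policy → register_shipment); with O(¬update_policy) we get O(register_shipment).
The contrapositive of premise 4 (O(update_key → ¬register_shipment)) is O(register_shipment → ¬update_key), and O(register_shipment) is already established, so O(¬update_key).
Premise 6 is O(¬authorize_evidence → update_key); contrapositively O(¬update_key → authorize_evidence). Since O(¬update_key) holds, K gives O(authorize_evidence).
Premises 1, 2, 5 do not contribute to this derivation.
So O(authorize_evidence) follows.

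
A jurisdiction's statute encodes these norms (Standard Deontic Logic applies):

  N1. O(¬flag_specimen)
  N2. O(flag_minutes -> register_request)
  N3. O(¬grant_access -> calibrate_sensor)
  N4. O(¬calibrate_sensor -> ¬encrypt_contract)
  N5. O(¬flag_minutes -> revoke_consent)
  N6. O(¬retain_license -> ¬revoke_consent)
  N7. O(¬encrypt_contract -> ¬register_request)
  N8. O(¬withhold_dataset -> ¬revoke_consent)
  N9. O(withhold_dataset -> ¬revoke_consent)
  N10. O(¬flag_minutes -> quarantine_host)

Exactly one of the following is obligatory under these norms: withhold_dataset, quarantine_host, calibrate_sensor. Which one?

calibrate_sensor

By case analysis on ¬withhold_dataset: premise 8 gives O(¬withhold_dataset -> ¬revoke_consent) and premise 9 gives O(withhold_dataset -> ¬revoke_consent), so O(¬revoke_consent) either way.
Premise 5, O(¬flag_minutes -> revoke_consent), contraposes to O(¬revoke_consent -> flag_minutes); with O(¬revoke_consent) we get O(flag_minutes).
From O(flag_minutes) and premise 2, O(flag_minutes -> register_request), we obtain O(register_request).
The contrapositive of premise 7 (O(¬encrypt_contract -> ¬register_request)) is O(register_request -> encrypt_contract), and O(register_request) is already established, so O(encrypt_contract).
Premise 4 is O(¬calibrate_sensor -> ¬encrypt_contract); contrapositively O(encrypt_contract -> calibrate_sensor). Since O(encrypt_contract) holds, K gives O(calibrate_sensor).
So O(calibrate_sensor) holds — calibrate_sensor is obligatory. None of the other listed options is made obligatory by any chain of premises.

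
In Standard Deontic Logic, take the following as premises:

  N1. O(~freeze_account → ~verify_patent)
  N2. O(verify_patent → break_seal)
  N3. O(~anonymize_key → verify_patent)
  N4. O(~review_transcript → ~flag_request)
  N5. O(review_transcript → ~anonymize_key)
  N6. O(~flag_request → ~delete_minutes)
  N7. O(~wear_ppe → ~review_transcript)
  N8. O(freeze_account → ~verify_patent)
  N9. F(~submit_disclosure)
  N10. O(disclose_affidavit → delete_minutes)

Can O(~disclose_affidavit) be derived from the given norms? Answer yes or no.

Yes

Premises 1 and 8 are O(~freeze_account → ~verify_patent) and O(freeze_account → ~verify_patent); every ideal world satisfies ~freeze_account or freeze_account, so in either case ~verify_patent holds — hence O(~verify_patent).
Premise 3, O(~anonymize_key → verify_patent), contraposes to O(~verify_patent → anonymize_key); with O(~verify_patent) we get O(anonymize_key).
The contrapositive of premise 5 (O(review_transcript → ~anonymize_key)) is O(anonymize_key → ~review_transcript), and O(anonymize_key) is already established, so O(~review_transcript).
Applying K to premise 4 (O(~review_transcript → ~flag_request)) and O(~review_transcript) yields O(~flag_request).
Premise 6 is O(~flag_request → ~delete_minutes); since O(~flag_request), deontic closure gives O(~delete_minutes).
The contrapositive of premise 10 (O(disclose_affidavit → delete_minutes)) is O(~delete_minutes → ~disclose_affidavit), and O(~delete_minutes) is already established, so O(~disclose_affidavit).
Premises 2, 7, 9 do not contribute to this derivation.
So O(~disclose_affidavit) follows.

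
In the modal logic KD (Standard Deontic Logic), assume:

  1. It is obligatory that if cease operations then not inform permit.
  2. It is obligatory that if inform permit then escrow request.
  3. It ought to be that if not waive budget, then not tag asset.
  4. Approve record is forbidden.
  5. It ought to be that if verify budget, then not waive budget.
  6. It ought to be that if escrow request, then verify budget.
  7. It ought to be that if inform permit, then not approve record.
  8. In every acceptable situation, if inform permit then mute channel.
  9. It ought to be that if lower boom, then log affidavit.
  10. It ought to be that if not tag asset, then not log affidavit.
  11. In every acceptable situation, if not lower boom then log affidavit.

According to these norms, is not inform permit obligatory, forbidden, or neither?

By case analysis on ¬lower_boom: premise 11 gives O(¬lower_boom → log_affidavit) and premise 9 gives O(lower_boom → log_affidavit), so O(log_affidavit) either way.
Premise 10 is O(¬tag_asset → ¬log_affidavit); contrapositively O(log_affidavit → tag_asset). Since O(log_affidavit) holds, K gives O(tag_asset).
The contrapositive of premise 3 (O(¬waive_budget → ¬tag_asset)) is O(tag_asset → waive_budget), and O(tag_asset) is already established, so O(waive_budget).
Premise 5, O(verify_budget → ¬waive_budget), contraposes to O(waive_budget → ¬verify_budget); with O(waive_budget) we get O(¬verify_budget).
Premise 6, O(escrow_request → verify_budget), contraposes to O(¬verify_budget → ¬escrow_request); with O(¬verify_budget) we get O(¬escrow_request).
Premise 2 is O(inform_permit → escrow_request); contrapositively O(¬escrow_request → ¬inform_permit). Since O(¬escrow_request) holds, K gives O(¬inform_permit).
Premises 1, 4, 7, 8 do not contribute to this derivation.
Hence ¬inform_permit is obligatory.

Obligatory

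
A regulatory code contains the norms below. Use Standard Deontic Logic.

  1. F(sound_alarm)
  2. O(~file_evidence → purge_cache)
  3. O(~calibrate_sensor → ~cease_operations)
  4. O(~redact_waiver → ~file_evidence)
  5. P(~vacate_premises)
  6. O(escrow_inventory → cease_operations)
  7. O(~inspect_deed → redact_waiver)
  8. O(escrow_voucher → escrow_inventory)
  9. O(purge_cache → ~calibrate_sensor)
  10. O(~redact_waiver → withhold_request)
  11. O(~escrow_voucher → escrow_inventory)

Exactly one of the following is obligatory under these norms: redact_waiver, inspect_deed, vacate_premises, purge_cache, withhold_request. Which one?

Premises 11 and 8 cover both cases: O(~escrow_voucher → escrow_inventory) and O(escrow_voucher → escrow_inventory). Since ~escrow_voucher ∨ escrow_voucher is a tautology, O(escrow_inventory) follows.
Premise 6 is O(escrow_inventory → cease_operations); since O(escrow_inventory), deontic closure gives O(cease_operations).
The contrapositive of premise 3 (O(~calibrate_sensor → ~cease_operations)) is O(cease_operations → calibrate_sensor), and O(cease_operations) is already established, so O(calibrate_sensor).
Premise 9 is O(purge_cache → ~calibrate_sensor); contrapositively O(calibrate_sensor → ~purge_cache). Since O(calibrate_sensor) holds, K gives O(~purge_cache).
Premise 2 is O(~file_evidence → purge_cache); contrapositively O(~purge_cache → file_evidence). Since O(~purge_cache) holds, K gives O(file_evidence).
Premise 4, O(~redact_waiver → ~file_evidence), contraposes to O(file_evidence → redact_waiver); with O(file_evidence) we get O(redact_waiver).
So O(redact_waiver) holds — redact_waiver is obligatory. None of the other listed options is made obligatory by any chain of premises.

redact_waiver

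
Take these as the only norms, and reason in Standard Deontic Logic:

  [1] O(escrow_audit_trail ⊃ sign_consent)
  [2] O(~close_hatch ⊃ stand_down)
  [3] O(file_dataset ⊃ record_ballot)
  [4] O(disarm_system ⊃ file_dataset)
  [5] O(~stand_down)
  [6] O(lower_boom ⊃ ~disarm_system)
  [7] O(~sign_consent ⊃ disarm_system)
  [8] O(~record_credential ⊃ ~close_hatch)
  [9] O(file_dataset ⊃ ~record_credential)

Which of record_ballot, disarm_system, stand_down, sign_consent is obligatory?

Premise 5 states O(~stand_down) outright.
Premise 2, O(~close_hatch ⊃ stand_down), contraposes to O(~stand_down ⊃ close_hatch); with O(~stand_down) we get O(close_hatch).
Premise 8, O(~record_credential ⊃ ~close_hatch), contraposes to O(close_hatch ⊃ record_credential); with O(close_hatch) we get O(record_credential).
The contrapositive of premise 9 (O(file_dataset ⊃ ~record_credential)) is O(record_credential ⊃ ~file_dataset), and O(record_credential) is already established, so O(~file_dataset).
The contrapositive of premise 4 (O(disarm_system ⊃ file_dataset)) is O(~file_dataset ⊃ ~disarm_system), and O(~file_dataset) is already established, so O(~disarm_system).
The contrapositive of premise 7 (O(~sign_consent ⊃ disarm_system)) is O(~disarm_system ⊃ sign_consent), and O(~disarm_system) is already established, so O(sign_consent).
So O(sign_consent) holds — sign_consent is obligatory. None of the other listed options is made obligatory by any chain of premises.

sign_consent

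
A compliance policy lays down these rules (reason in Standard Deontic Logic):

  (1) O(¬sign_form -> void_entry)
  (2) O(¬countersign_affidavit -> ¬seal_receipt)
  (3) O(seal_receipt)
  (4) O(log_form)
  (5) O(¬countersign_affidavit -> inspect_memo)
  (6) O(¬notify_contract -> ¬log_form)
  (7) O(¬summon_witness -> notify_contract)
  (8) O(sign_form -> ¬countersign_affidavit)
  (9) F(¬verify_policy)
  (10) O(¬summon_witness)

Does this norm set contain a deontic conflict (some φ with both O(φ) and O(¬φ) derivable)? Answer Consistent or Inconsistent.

Premise 6 is O(¬notify_contract -> ¬log_form), but O(¬notify_contract) is not derivable from the premises, so it does not yield O(¬log_form).
So O(¬log_form) is not derivable, and the apparent clash with O(log_form) does not arise.
A world satisfying every obligation exists (e.g. countersign_affidavit=true, inspect_memo=false, log_form=true, notify_contract=true, seal_receipt=true, sign_form=false, summon_witness=false, verify_policy=true, void_entry=true); no atom is both obligatory and forbidden, so the set is consistent.

Consistent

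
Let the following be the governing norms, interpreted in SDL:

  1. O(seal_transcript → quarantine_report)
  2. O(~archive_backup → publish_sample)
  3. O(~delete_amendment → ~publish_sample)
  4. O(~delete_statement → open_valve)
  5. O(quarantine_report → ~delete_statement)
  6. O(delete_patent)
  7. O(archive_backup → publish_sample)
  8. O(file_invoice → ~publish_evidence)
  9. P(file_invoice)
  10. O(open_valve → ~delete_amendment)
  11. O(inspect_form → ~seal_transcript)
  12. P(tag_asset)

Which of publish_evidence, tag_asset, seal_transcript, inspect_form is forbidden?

seal_transcript

By case analysis on ~archive_backup: premise 2 gives O(~archive_backup → publish_sample) and premise 7 gives O(archive_backup → publish_sample), so O(publish_sample) either way.
Premise 3, O(~delete_amendment → ~publish_sample), contraposes to O(publish_sample → delete_amendment); with O(publish_sample) we get O(delete_amendment).
Premise 10, O(open_valve → ~delete_amendment), contraposes to O(delete_amendment → ~open_valve); with O(delete_amendment) we get O(~open_valve).
The contrapositive of premise 4 (O(~delete_statement → open_valve)) is O(~open_valve → delete_statement), and O(~open_valve) is already established, so O(delete_statement).
Premise 5, O(quarantine_report → ~delete_statement), contraposes to O(delete_statement → ~quarantine_report); with O(delete_statement) we get O(~quarantine_report).
Premise 1, O(seal_transcript → quarantine_report), contraposes to O(~quarantine_report → ~seal_transcript); with O(~quarantine_report) we get O(~seal_transcript).
So O(~seal_transcript) holds, i.e. seal_transcript is forbidden. None of the other listed options is forbidden under the premises.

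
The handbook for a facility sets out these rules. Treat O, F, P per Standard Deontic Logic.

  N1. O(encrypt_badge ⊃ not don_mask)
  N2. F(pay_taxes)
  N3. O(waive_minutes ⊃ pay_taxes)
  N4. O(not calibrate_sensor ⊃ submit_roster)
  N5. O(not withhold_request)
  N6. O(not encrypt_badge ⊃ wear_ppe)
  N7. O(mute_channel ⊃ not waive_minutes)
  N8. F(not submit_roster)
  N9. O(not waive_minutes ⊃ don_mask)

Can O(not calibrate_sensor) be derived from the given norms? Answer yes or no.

Premise 4 is O(not calibrate_sensor ⊃ submit_roster); even if O(submit_roster) held, inferring O(not calibrate_sensor) would be affirming the consequent — invalid.
No other premise forces O(not calibrate_sensor). An ideal world satisfying every premise can still have not calibrate_sensor false, so O(not calibrate_sensor) is not derivable.

No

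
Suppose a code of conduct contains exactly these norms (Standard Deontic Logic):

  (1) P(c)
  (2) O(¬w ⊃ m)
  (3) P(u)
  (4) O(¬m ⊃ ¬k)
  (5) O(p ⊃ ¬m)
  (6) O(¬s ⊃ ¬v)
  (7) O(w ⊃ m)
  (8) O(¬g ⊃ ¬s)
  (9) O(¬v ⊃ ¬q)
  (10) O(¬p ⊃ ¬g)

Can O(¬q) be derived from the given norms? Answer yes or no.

Premises 7 and 2 are O(w ⊃ m) and O(¬w ⊃ m); every ideal world satisfies w or ¬w, so in either case m holds — hence O(m).
Premise 5 is O(p ⊃ ¬m); contrapositively O(m ⊃ ¬p). Since O(m) holds, K gives O(¬p).
Premise 10 is O(¬p ⊃ ¬g); since O(¬p), deontic closure gives O(¬g).
With premise 8, O(¬g ⊃ ¬s), the K-axiom yields O(¬s).
From O(¬s) and premise 6, O(¬s ⊃ ¬v), we obtain O(¬v).
Applying K to premise 9 (O(¬v ⊃ ¬q)) and O(¬v) yields O(¬q).
Premises 1, 3, 4 do not contribute to this derivation.
So O(¬q) follows.

Yes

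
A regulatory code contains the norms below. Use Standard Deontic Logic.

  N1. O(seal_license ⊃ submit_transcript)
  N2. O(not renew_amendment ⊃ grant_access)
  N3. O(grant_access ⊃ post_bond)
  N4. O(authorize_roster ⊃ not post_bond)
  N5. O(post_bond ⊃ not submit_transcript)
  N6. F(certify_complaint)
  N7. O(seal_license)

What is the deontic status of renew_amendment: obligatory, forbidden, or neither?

Premise 7 states O(seal_license) outright.
Premise 1 is O(seal_license ⊃ submit_transcript); since O(seal_license), deontic closure gives O(submit_transcript).
The contrapositive of premise 5 (O(post_bond ⊃ not submit_transcript)) is O(submit_transcript ⊃ not post_bond), and O(submit_transcript) is already established, so O(not post_bond).
The contrapositive of premise 3 (O(grant_access ⊃ post_bond)) is O(not post_bond ⊃ not grant_access), and O(not post_bond) is already established, so O(not grant_access).
Premise 2 is O(not renew_amendment ⊃ grant_access); contrapositively O(not grant_access ⊃ renew_amendment). Since O(not grant_access) holds, K gives O(renew_amendment).
Premises 4, 6 do not contribute to this derivation.
Hence renew_amendment is obligatory.

Obligatory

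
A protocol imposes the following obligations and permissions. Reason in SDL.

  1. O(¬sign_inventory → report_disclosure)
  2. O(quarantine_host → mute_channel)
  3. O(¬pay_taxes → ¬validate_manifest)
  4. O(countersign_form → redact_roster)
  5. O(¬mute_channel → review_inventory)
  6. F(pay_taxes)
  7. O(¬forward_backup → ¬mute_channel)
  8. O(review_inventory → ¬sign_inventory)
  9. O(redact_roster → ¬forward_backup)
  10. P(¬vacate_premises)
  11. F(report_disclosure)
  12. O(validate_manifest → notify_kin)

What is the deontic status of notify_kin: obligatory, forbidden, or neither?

Neither

Premise 12 is O(validate_manifest → notify_kin), but O(validate_manifest) is not derivable from the premises, so it does not yield O(notify_kin).
No premise or chain of K-axiom applications forces O(notify_kin), and none forces O(¬notify_kin). So notify_kin is neither obligatory nor forbidden under these norms.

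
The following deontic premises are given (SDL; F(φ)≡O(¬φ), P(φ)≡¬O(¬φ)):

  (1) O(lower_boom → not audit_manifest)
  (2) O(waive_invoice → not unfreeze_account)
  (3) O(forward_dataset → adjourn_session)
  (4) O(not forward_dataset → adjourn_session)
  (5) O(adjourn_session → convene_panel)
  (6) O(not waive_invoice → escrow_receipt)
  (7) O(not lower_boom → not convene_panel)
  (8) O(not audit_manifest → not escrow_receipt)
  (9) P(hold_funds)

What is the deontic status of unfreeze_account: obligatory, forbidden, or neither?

Premises 4 and 3 are O(not forward_dataset → adjourn_session) and O(forward_dataset → adjourn_session); every ideal world satisfies not forward_dataset or forward_dataset, so in either case adjourn_session holds — hence O(adjourn_session).
Applying K to premise 5 (O(adjourn_session → convene_panel)) and O(adjourn_session) yields O(convene_panel).
The contrapositive of premise 7 (O(not lower_boom → not convene_panel)) is O(convene_panel → lower_boom), and O(convene_panel) is already established, so O(lower_boom).
From O(lower_boom) and premise 1, O(lower_boom → not audit_manifest), we obtain O(not audit_manifest).
With premise 8, O(not audit_manifest → not escrow_receipt), the K-axiom yields O(not escrow_receipt).
The contrapositive of premise 6 (O(not waive_invoice → escrow_receipt)) is O(not escrow_receipt → waive_invoice), and O(not escrow_receipt) is already established, so O(waive_invoice).
With premise 2, O(waive_invoice → not unfreeze_account), the K-axiom yields O(not unfreeze_account).
Premise 9 does not contribute to this derivation.
Thus O(not unfreeze_account), which is F(unfreeze_account): unfreeze_account is forbidden.

Forbidden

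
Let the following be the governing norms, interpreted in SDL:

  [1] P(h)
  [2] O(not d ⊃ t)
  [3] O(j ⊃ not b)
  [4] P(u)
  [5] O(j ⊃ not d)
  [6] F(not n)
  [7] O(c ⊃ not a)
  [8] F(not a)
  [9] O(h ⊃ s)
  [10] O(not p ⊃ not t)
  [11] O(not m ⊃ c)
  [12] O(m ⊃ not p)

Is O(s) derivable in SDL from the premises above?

Premise 9 is O(h ⊃ s), but O(h) is not derivable from the premises (the permission P(h) asserts only not O(not h), not O(h)), so it does not yield O(s).
No other premise forces O(s). An ideal world satisfying every premise can still have s false, so O(s) is not derivable.

No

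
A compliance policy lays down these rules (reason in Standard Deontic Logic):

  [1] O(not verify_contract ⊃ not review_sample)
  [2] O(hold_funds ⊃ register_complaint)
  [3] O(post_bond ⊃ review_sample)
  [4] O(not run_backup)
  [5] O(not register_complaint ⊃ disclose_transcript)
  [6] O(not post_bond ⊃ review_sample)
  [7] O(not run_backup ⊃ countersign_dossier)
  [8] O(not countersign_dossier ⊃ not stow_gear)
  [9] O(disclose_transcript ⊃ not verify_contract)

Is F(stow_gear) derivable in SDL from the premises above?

No

Premise 8 is O(not countersign_dossier ⊃ not stow_gear), but O(not countersign_dossier) is not derivable from the premises, so it does not yield O(not stow_gear).
No other premise forces O(not stow_gear). An ideal world satisfying every premise can still have stow_gear true, so F(stow_gear) is not derivable.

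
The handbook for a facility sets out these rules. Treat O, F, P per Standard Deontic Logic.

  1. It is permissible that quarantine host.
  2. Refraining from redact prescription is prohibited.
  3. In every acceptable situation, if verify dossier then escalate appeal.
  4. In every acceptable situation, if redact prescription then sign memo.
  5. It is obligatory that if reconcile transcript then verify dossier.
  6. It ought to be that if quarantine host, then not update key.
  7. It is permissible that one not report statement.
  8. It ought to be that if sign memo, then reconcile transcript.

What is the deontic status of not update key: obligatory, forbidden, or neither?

Premise 6 is O(quarantine_host → ¬update_key), but O(quarantine_host) is not derivable from the premises (the permission P(quarantine_host) asserts only ¬O(¬quarantine_host), not O(quarantine_host)), so it does not yield O(¬update_key).
No premise or chain of K-axiom applications forces O(¬update_key), and none forces O(update_key). So ¬update_key is neither obligatory nor forbidden under these norms.

Neither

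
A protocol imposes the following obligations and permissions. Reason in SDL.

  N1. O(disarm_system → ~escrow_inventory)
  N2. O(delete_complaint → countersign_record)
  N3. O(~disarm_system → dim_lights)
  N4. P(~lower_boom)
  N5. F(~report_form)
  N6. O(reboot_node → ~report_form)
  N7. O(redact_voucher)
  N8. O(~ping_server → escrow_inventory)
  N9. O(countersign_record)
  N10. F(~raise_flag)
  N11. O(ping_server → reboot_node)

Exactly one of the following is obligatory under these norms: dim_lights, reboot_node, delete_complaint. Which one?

dim_lights

Premise 5, F(~report_form), is equivalent to O(report_form).
The contrapositive of premise 6 (O(reboot_node → ~report_form)) is O(report_form → ~reboot_node), and O(report_form) is already established, so O(~reboot_node).
Premise 11 is O(ping_server → reboot_node); contrapositively O(~reboot_node → ~ping_server). Since O(~reboot_node) holds, K gives O(~ping_server).
From O(~ping_server) and premise 8, O(~ping_server → escrow_inventory), we obtain O(escrow_inventory).
Premise 1 is O(disarm_system → ~escrow_inventory); contrapositively O(escrow_inventory → ~disarm_system). Since O(escrow_inventory) holds, K gives O(~disarm_system).
Premise 3 is O(~disarm_system → dim_lights); since O(~disarm_system), deontic closure gives O(dim_lights).
So O(dim_lights) holds — dim_lights is obligatory. None of the other listed options is made obligatory by any chain of premises.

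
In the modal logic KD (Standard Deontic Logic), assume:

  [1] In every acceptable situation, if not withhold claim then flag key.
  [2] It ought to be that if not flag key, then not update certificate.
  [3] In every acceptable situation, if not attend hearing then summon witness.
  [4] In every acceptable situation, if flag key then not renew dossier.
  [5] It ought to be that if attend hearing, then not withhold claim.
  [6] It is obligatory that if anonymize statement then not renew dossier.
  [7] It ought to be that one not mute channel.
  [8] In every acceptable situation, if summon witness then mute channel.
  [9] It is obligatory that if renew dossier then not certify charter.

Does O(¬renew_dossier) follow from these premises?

Premise 7 states O(¬mute_channel) outright.
Premise 8, O(summon_witness → mute_channel), contraposes to O(¬mute_channel → ¬summon_witness); with O(¬mute_channel) we get O(¬summon_witness).
Premise 3 is O(¬attend_hearing → summon_witness); contrapositively O(¬summon_witness → attend_hearing). Since O(¬summon_witness) holds, K gives O(attend_hearing).
Applying K to premise 5 (O(attend_hearing → ¬withhold_claim)) and O(attend_hearing) yields O(¬withhold_claim).
Applying K to premise 1 (O(¬withhold_claim → flag_key)) and O(¬withhold_claim) yields O(flag_key).
Premise 4 is O(flag_key → ¬renew_dossier); since O(flag_key), deontic closure gives O(¬renew_dossier).
Premises 2, 6, 9 do not contribute to this derivation.
So O(¬renew_dossier) follows.

Yes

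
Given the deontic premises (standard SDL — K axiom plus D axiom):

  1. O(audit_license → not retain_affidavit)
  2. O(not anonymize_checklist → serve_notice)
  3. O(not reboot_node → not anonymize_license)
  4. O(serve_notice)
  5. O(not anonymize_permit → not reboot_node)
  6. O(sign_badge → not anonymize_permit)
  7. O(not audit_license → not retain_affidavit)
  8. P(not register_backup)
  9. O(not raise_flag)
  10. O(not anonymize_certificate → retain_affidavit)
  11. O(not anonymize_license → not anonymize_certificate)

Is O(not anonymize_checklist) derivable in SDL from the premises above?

No

Premise 2 is O(not anonymize_checklist → serve_notice); even if O(serve_notice) held, inferring O(not anonymize_checklist) would be affirming the consequent — invalid.
No other premise forces O(not anonymize_checklist). An ideal world satisfying every premise can still have not anonymize_checklist false, so O(not anonymize_checklist) is not derivable.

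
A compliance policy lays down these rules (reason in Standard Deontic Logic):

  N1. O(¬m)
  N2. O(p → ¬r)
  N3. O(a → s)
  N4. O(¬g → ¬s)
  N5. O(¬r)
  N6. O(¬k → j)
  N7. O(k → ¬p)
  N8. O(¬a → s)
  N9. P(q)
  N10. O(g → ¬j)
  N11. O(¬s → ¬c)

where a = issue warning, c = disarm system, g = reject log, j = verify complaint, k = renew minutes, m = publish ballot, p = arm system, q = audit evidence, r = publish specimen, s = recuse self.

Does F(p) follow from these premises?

Yes

By case analysis on a: premise 3 gives O(a → s) and premise 8 gives O(¬a → s), so O(s) either way.
The contrapositive of premise 4 (O(¬g → ¬s)) is O(s → g), and O(s) is already established, so O(g).
Premise 10 is O(g → ¬j); since O(g), deontic closure gives O(¬j).
The contrapositive of premise 6 (O(¬k → j)) is O(¬j → k), and O(¬j) is already established, so O(k).
Applying K to premise 7 (O(k → ¬p)) and O(k) yields O(¬p).
Premises 1, 2, 5, 9, 11 do not contribute to this derivation.
So O(¬p) holds, i.e. F(p). The claim follows.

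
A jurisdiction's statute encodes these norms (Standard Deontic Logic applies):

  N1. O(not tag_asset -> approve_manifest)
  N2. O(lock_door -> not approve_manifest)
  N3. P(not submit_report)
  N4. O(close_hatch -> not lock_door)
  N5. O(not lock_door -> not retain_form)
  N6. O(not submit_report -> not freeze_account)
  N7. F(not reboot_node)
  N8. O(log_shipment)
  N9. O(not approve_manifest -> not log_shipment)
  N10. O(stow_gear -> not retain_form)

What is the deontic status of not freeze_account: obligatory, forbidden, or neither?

Premise 6 is O(not submit_report -> not freeze_account), but O(not submit_report) is not derivable from the premises (the permission P(not submit_report) asserts only not O(submit_report), not O(not submit_report)), so it does not yield O(not freeze_account).
No premise or chain of K-axiom applications forces O(not freeze_account), and none forces O(freeze_account). So not freeze_account is neither obligatory nor forbidden under these norms.

Neither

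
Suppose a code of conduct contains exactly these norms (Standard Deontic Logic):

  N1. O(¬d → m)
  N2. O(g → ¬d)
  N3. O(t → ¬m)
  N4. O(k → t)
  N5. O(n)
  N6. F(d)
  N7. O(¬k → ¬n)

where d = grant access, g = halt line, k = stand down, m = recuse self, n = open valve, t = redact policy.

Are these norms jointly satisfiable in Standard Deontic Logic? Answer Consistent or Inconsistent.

Premise 6 is F(d), i.e. O(¬d).
Premise 1 is O(¬d → m); since O(¬d), deontic closure gives O(m).
Premise 3 is O(t → ¬m); contrapositively O(m → ¬t). Since O(m) holds, K gives O(¬t).
Premise 4 is O(k → t); contrapositively O(¬t → ¬k). Since O(¬t) holds, K gives O(¬k).
With premise 7, O(¬k → ¬n), the K-axiom yields O(¬n).
However, premise 5 gives O(n).
We now have both O(¬n) and O(n) — n is simultaneously obligatory and forbidden, violating the D-axiom.

Inconsistent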